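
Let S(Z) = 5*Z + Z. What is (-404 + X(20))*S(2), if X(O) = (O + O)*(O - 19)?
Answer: -4368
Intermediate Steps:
X(O) = 2*O*(-19 + O) (X(O) = (2*O)*(-19 + O) = 2*O*(-19 + O))
S(Z) = 6*Z
(-404 + X(20))*S(2) = (-404 + 2*20*(-19 + 20))*(6*2) = (-404 + 2*20*1)*12 = (-404 + 40)*12 = -364*12 = -4368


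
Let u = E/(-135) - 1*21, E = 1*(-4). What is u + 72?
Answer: 6889/135 ≈ 51.030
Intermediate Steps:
E = -4
u = -2831/135 (u = -4/(-135) - 1*21 = -4*(-1/135) - 21 = 4/135 - 21 = -2831/135 ≈ -20.970)
u + 72 = -2831/135 + 72 = 6889/135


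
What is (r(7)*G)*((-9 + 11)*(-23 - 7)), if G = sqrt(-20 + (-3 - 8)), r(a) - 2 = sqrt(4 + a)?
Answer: 60*I*sqrt(31)*(-2 - sqrt(11)) ≈ -1776.1*I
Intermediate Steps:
r(a) = 2 + sqrt(4 + a)
G = I*sqrt(31) (G = sqrt(-20 - 11) = sqrt(-31) = I*sqrt(31) ≈ 5.5678*I)
(r(7)*G)*((-9 + 11)*(-23 - 7)) = ((2 + sqrt(4 + 7))*(I*sqrt(31)))*((-9 + 11)*(-23 - 7)) = ((2 + sqrt(11))*(I*sqrt(31)))*(2*(-30)) = (I*sqrt(31)*(2 + sqrt(11)))*(-60) = -60*I*sqrt(31)*(2 + sqrt(11))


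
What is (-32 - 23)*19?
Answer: -1045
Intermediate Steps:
(-32 - 23)*19 = -55*19 = -1045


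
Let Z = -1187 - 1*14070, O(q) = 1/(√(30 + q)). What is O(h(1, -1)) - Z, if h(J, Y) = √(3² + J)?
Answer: 15257 + (30 + √10)^(-½) ≈ 15257.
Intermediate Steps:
h(J, Y) = √(9 + J)
O(q) = (30 + q)^(-½)
Z = -15257 (Z = -1187 - 14070 = -15257)
O(h(1, -1)) - Z = (30 + √(9 + 1))^(-½) - 1*(-15257) = (30 + √10)^(-½) + 15257 = 15257 + (30 + √10)^(-½)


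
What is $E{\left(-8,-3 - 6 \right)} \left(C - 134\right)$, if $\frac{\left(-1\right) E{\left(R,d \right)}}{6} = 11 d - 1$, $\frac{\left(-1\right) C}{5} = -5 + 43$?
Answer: $-194400$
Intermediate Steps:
$C = -190$ ($C = - 5 \left(-5 + 43\right) = \left(-5\right) 38 = -190$)
$E{\left(R,d \right)} = 6 - 66 d$ ($E{\left(R,d \right)} = - 6 \left(11 d - 1\right) = - 6 \left(-1 + 11 d\right) = 6 - 66 d$)
$E{\left(-8,-3 - 6 \right)} \left(C - 134\right) = \left(6 - 66 \left(-3 - 6\right)\right) \left(-190 - 134\right) = \left(6 - -594\right) \left(-324\right) = \left(6 + 594\right) \left(-324\right) = 600 \left(-324\right) = -194400$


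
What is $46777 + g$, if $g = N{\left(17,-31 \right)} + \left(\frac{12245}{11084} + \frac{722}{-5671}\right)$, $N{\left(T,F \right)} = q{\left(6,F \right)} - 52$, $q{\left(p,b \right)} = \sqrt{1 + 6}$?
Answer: $\frac{2937071771647}{62857364} + \sqrt{7} \approx 46729.0$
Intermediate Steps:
$q{\left(p,b \right)} = \sqrt{7}$
$N{\left(T,F \right)} = -52 + \sqrt{7}$ ($N{\left(T,F \right)} = \sqrt{7} - 52 = -52 + \sqrt{7}$)
$g = - \frac{3207144181}{62857364} + \sqrt{7}$ ($g = \left(-52 + \sqrt{7}\right) + \left(\frac{12245}{11084} + \frac{722}{-5671}\right) = \left(-52 + \sqrt{7}\right) + \left(12245 \cdot \frac{1}{11084} + 722 \left(- \frac{1}{5671}\right)\right) = \left(-52 + \sqrt{7}\right) + \left(\frac{12245}{11084} - \frac{722}{5671}\right) = \left(-52 + \sqrt{7}\right) + \frac{61438747}{62857364} = - \frac{3207144181}{62857364} + \sqrt{7} \approx -48.377$)
$46777 + g = 46777 - \left(\frac{3207144181}{62857364} - \sqrt{7}\right) = \frac{2937071771647}{62857364} + \sqrt{7}$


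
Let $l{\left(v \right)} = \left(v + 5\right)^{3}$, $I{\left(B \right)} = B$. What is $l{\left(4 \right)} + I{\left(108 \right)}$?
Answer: $837$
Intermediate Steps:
$l{\left(v \right)} = \left(5 + v\right)^{3}$
$l{\left(4 \right)} + I{\left(108 \right)} = \left(5 + 4\right)^{3} + 108 = 9^{3} + 108 = 729 + 108 = 837$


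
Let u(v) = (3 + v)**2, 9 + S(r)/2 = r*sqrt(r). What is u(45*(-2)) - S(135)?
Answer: 7587 - 810*sqrt(15) ≈ 4449.9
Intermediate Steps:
S(r) = -18 + 2*r**(3/2) (S(r) = -18 + 2*(r*sqrt(r)) = -18 + 2*r**(3/2))
u(45*(-2)) - S(135) = (3 + 45*(-2))**2 - (-18 + 2*135**(3/2)) = (3 - 90)**2 - (-18 + 2*(405*sqrt(15))) = (-87)**2 - (-18 + 810*sqrt(15)) = 7569 + (18 - 810*sqrt(15)) = 7587 - 810*sqrt(15)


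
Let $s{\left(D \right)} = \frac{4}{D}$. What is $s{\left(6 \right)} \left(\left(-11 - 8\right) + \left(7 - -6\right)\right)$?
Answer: $-4$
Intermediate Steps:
$s{\left(6 \right)} \left(\left(-11 - 8\right) + \left(7 - -6\right)\right) = \frac{4}{6} \left(\left(-11 - 8\right) + \left(7 - -6\right)\right) = 4 \cdot \frac{1}{6} \left(-19 + \left(7 + 6\right)\right) = \frac{2 \left(-19 + 13\right)}{3} = \frac{2}{3} \left(-6\right) = -4$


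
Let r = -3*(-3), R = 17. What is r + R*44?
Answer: 757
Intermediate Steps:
r = 9
r + R*44 = 9 + 17*44 = 9 + 748 = 757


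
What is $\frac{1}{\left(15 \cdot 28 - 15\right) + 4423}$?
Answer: $\frac{1}{4828} \approx 0.00020713$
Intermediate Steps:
$\frac{1}{\left(15 \cdot 28 - 15\right) + 4423} = \frac{1}{\left(420 - 15\right) + 4423} = \frac{1}{405 + 4423} = \frac{1}{4828}$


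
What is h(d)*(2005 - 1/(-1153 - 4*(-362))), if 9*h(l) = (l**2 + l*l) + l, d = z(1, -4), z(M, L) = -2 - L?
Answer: 394316/177 ≈ 2227.8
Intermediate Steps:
d = 2 (d = -2 - 1*(-4) = -2 + 4 = 2)
h(l) = l/9 + 2*l**2/9 (h(l) = ((l**2 + l*l) + l)/9 = ((l**2 + l**2) + l)/9 = (2*l**2 + l)/9 = (l + 2*l**2)/9 = l/9 + 2*l**2/9)
h(d)*(2005 - 1/(-1153 - 4*(-362))) = ((1/9)*2*(1 + 2*2))*(2005 - 1/(-1153 - 4*(-362))) = ((1/9)*2*(1 + 4))*(2005 - 1/(-1153 + 1448)) = ((1/9)*2*5)*(2005 - 1/295) = 10*(2005 - 1*1/295)/9 = 10*(2005 - 1/295)/9 = (10/9)*(591474/295) = 394316/177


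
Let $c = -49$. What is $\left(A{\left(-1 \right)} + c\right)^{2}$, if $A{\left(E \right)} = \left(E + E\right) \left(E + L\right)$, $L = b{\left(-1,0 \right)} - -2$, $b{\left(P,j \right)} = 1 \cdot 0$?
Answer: $2601$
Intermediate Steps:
$b{\left(P,j \right)} = 0$
$L = 2$ ($L = 0 - -2 = 0 + 2 = 2$)
$A{\left(E \right)} = 2 E \left(2 + E\right)$ ($A{\left(E \right)} = \left(E + E\right) \left(E + 2\right) = 2 E \left(2 + E\right)$)
$\left(A{\left(-1 \right)} + c\right)^{2} = \left(2 \left(-1\right) \left(2 - 1\right) - 49\right)^{2} = \left(2 \left(-1\right) 1 - 49\right)^{2} = \left(-2 - 49\right)^{2} = \left(-51\right)^{2} = 2601$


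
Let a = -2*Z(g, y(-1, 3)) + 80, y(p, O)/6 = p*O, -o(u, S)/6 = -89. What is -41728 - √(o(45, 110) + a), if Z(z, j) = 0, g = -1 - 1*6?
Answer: -41728 - √614 ≈ -41753.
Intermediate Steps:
o(u, S) = 534 (o(u, S) = -6*(-89) = 534)
g = -7 (g = -1 - 6 = -7)
y(p, O) = 6*O*p (y(p, O) = 6*(p*O) = 6*(O*p) = 6*O*p)
a = 80 (a = -2*0 + 80 = 0 + 80 = 80)
-41728 - √(o(45, 110) + a) = -41728 - √(534 + 80) = -41728 - √614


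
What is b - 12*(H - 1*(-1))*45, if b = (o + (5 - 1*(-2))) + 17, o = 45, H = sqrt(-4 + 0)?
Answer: -471 - 1080*I ≈ -471.0 - 1080.0*I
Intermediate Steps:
H = 2*I (H = sqrt(-4) = 2*I ≈ 2.0*I)
b = 69 (b = (45 + (5 - 1*(-2))) + 17 = (45 + (5 + 2)) + 17 = (45 + 7) + 17 = 52 + 17 = 69)
b - 12*(H - 1*(-1))*45 = 69 - 12*(2*I - 1*(-1))*45 = 69 - 12*(2*I + 1)*45 = 69 - 12*(1 + 2*I)*45 = 69 + (-12 - 24*I)*45 = 69 + (-540 - 1080*I) = -471 - 1080*I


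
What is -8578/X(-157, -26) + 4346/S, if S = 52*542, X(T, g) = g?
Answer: 4651449/14092 ≈ 330.08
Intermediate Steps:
S = 28184
-8578/X(-157, -26) + 4346/S = -8578/(-26) + 4346/28184 = -8578*(-1/26) + 4346*(1/28184) = 4289/13 + 2173/14092 = 4651449/14092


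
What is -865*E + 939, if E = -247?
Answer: 214594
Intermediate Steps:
-865*E + 939 = -865*(-247) + 939 = 213655 + 939 = 214594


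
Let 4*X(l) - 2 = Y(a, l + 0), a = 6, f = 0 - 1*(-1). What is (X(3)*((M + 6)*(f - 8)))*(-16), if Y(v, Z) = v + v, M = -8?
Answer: -784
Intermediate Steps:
f = 1 (f = 0 + 1 = 1)
Y(v, Z) = 2*v
X(l) = 7/2 (X(l) = 1/2 + (2*6)/4 = 1/2 + (1/4)*12 = 1/2 + 3 = 7/2)
(X(3)*((M + 6)*(f - 8)))*(-16) = (7*((-8 + 6)*(1 - 8))/2)*(-16) = (7*(-2*(-7))/2)*(-16) = ((7/2)*14)*(-16) = 49*(-16) = -784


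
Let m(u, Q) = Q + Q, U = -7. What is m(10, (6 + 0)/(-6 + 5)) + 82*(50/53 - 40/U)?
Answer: 198088/371 ≈ 533.93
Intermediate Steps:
m(u, Q) = 2*Q
m(10, (6 + 0)/(-6 + 5)) + 82*(50/53 - 40/U) = 2*((6 + 0)/(-6 + 5)) + 82*(50/53 - 40/(-7)) = 2*(6/(-1)) + 82*(50*(1/53) - 40*(-1/7)) = 2*(6*(-1)) + 82*(50/53 + 40/7) = 2*(-6) + 82*(2470/371) = -12 + 202540/371 = 198088/371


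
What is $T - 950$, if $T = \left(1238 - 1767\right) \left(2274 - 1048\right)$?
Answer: $-649504$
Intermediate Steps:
$T = -648554$ ($T = \left(-529\right) 1226 = -648554$)
$T - 950 = -648554 - 950 = -649504$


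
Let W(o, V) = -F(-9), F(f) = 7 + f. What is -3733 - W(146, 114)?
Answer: -3735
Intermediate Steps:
W(o, V) = 2 (W(o, V) = -(7 - 9) = -1*(-2) = 2)
-3733 - W(146, 114) = -3733 - 1*2 = -3733 - 2 = -3735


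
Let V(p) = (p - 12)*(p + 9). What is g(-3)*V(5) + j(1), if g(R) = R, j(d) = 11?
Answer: 305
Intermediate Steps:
V(p) = (-12 + p)*(9 + p)
g(-3)*V(5) + j(1) = -3*(-108 + 5² - 3*5) + 11 = -3*(-108 + 25 - 15) + 11 = -3*(-98) + 11 = 294 + 11 = 305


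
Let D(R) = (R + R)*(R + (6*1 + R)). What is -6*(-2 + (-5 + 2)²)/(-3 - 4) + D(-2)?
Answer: -2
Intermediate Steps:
D(R) = 2*R*(6 + 2*R) (D(R) = (2*R)*(R + (6 + R)) = (2*R)*(6 + 2*R) = 2*R*(6 + 2*R))
-6*(-2 + (-5 + 2)²)/(-3 - 4) + D(-2) = -6*(-2 + (-5 + 2)²)/(-3 - 4) + 4*(-2)*(3 - 2) = -6*(-2 + (-3)²)/(-7) + 4*(-2)*1 = -6*(-2 + 9)*(-1)/7 - 8 = -42*(-1)/7 - 8 = -6*(-1) - 8 = 6 - 8 = -2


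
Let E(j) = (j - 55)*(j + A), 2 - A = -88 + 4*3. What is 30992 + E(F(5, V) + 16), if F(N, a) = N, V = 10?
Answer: 27626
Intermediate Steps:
A = 78 (A = 2 - (-88 + 4*3) = 2 - (-88 + 12) = 2 - 1*(-76) = 2 + 76 = 78)
E(j) = (-55 + j)*(78 + j) (E(j) = (j - 55)*(j + 78) = (-55 + j)*(78 + j))
30992 + E(F(5, V) + 16) = 30992 + (-4290 + (5 + 16)² + 23*(5 + 16)) = 30992 + (-4290 + 21² + 23*21) = 30992 + (-4290 + 441 + 483) = 30992 - 3366 = 27626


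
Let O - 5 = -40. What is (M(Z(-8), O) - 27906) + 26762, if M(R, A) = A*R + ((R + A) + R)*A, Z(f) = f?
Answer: 921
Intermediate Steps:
O = -35 (O = 5 - 40 = -35)
M(R, A) = A*R + A*(A + 2*R) (M(R, A) = A*R + ((A + R) + R)*A = A*R + (A + 2*R)*A = A*R + A*(A + 2*R))
(M(Z(-8), O) - 27906) + 26762 = (-35*(-35 + 3*(-8)) - 27906) + 26762 = (-35*(-35 - 24) - 27906) + 26762 = (-35*(-59) - 27906) + 26762 = (2065 - 27906) + 26762 = -25841 + 26762 = 921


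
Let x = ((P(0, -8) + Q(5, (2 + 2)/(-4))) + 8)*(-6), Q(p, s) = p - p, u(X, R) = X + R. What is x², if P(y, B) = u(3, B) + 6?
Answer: 2916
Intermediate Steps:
u(X, R) = R + X
P(y, B) = 9 + B (P(y, B) = (B + 3) + 6 = (3 + B) + 6 = 9 + B)
Q(p, s) = 0
x = -54 (x = (((9 - 8) + 0) + 8)*(-6) = ((1 + 0) + 8)*(-6) = (1 + 8)*(-6) = 9*(-6) = -54)
x² = (-54)² = 2916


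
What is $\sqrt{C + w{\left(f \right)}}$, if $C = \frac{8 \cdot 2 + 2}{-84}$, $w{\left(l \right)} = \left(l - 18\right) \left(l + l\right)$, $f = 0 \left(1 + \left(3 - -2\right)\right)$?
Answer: $\frac{i \sqrt{42}}{14} \approx 0.46291 i$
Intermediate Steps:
$f = 0$ ($f = 0 \left(1 + \left(3 + 2\right)\right) = 0 \left(1 + 5\right) = 0 \cdot 6 = 0$)
$w{\left(l \right)} = 2 l \left(-18 + l\right)$ ($w{\left(l \right)} = \left(-18 + l\right) 2 l = 2 l \left(-18 + l\right)$)
$C = - \frac{3}{14}$ ($C = \left(16 + 2\right) \left(- \frac{1}{84}\right) = 18 \left(- \frac{1}{84}\right) = - \frac{3}{14} \approx -0.21429$)
$\sqrt{C + w{\left(f \right)}} = \sqrt{- \frac{3}{14} + 2 \cdot 0 \left(-18 + 0\right)} = \sqrt{- \frac{3}{14} + 2 \cdot 0 \left(-18\right)} = \sqrt{- \frac{3}{14} + 0} = \sqrt{- \frac{3}{14}} = \frac{i \sqrt{42}}{14}$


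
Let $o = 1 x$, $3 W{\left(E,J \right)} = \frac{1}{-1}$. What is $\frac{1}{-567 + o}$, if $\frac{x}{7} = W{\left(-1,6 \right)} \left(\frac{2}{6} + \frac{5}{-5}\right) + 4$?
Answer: $- \frac{9}{4837} \approx -0.0018607$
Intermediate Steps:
$W{\left(E,J \right)} = - \frac{1}{3}$ ($W{\left(E,J \right)} = \frac{1}{3 \left(-1\right)} = \frac{1}{3} \left(-1\right) = - \frac{1}{3}$)
$x = \frac{266}{9}$ ($x = 7 \left(- \frac{\frac{2}{6} + \frac{5}{-5}}{3} + 4\right) = 7 \left(- \frac{2 \cdot \frac{1}{6} + 5 \left(- \frac{1}{5}\right)}{3} + 4\right) = 7 \left(- \frac{\frac{1}{3} - 1}{3} + 4\right) = 7 \left(\left(- \frac{1}{3}\right) \left(- \frac{2}{3}\right) + 4\right) = 7 \left(\frac{2}{9} + 4\right) = 7 \cdot \frac{38}{9} = \frac{266}{9} \approx 29.556$)
$o = \frac{266}{9}$ ($o = 1 \cdot \frac{266}{9} = \frac{266}{9} \approx 29.556$)
$\frac{1}{-567 + o} = \frac{1}{-567 + \frac{266}{9}} = \frac{1}{- \frac{4837}{9}} = - \frac{9}{4837}$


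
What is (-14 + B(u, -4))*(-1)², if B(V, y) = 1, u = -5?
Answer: -13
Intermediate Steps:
(-14 + B(u, -4))*(-1)² = (-14 + 1)*(-1)² = -13*1 = -13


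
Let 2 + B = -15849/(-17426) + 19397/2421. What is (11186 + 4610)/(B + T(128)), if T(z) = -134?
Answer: -666407113416/5361232505 ≈ -124.30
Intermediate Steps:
B = 292005859/42188346 (B = -2 + (-15849/(-17426) + 19397/2421) = -2 + (-15849*(-1/17426) + 19397*(1/2421)) = -2 + (15849/17426 + 19397/2421) = -2 + 376382551/42188346 = 292005859/42188346 ≈ 6.9215)
(11186 + 4610)/(B + T(128)) = (11186 + 4610)/(292005859/42188346 - 134) = 15796/(-5361232505/42188346) = 15796*(-42188346/5361232505) = -666407113416/5361232505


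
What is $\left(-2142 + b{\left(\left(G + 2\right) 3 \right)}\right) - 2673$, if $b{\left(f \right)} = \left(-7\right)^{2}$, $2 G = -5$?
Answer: $-4766$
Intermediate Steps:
$G = - \frac{5}{2}$ ($G = \frac{1}{2} \left(-5\right) = - \frac{5}{2} \approx -2.5$)
$b{\left(f \right)} = 49$
$\left(-2142 + b{\left(\left(G + 2\right) 3 \right)}\right) - 2673 = \left(-2142 + 49\right) - 2673 = -2093 - 2673 = -4766$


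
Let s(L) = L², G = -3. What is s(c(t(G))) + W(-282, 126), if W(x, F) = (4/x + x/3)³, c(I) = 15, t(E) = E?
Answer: -2328733956491/2803221 ≈ -8.3074e+5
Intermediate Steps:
W(x, F) = (4/x + x/3)³ (W(x, F) = (4/x + x*(⅓))³ = (4/x + x/3)³)
s(c(t(G))) + W(-282, 126) = 15² + (1/27)*(12 + (-282)²)³/(-282)³ = 225 + (1/27)*(-1/22425768)*(12 + 79524)³ = 225 + (1/27)*(-1/22425768)*79536³ = 225 + (1/27)*(-1/22425768)*503142771142656 = 225 - 2329364681216/2803221 = -2328733956491/2803221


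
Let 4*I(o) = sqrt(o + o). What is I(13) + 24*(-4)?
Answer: -96 + sqrt(26)/4 ≈ -94.725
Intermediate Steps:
I(o) = sqrt(2)*sqrt(o)/4 (I(o) = sqrt(o + o)/4 = sqrt(2*o)/4 = (sqrt(2)*sqrt(o))/4 = sqrt(2)*sqrt(o)/4)
I(13) + 24*(-4) = sqrt(2)*sqrt(13)/4 + 24*(-4) = sqrt(26)/4 - 96 = -96 + sqrt(26)/4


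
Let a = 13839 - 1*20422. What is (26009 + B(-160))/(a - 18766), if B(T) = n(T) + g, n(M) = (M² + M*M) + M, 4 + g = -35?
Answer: -77010/25349 ≈ -3.0380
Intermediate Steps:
g = -39 (g = -4 - 35 = -39)
n(M) = M + 2*M² (n(M) = (M² + M²) + M = 2*M² + M = M + 2*M²)
B(T) = -39 + T*(1 + 2*T) (B(T) = T*(1 + 2*T) - 39 = -39 + T*(1 + 2*T))
a = -6583 (a = 13839 - 20422 = -6583)
(26009 + B(-160))/(a - 18766) = (26009 + (-39 - 160*(1 + 2*(-160))))/(-6583 - 18766) = (26009 + (-39 - 160*(1 - 320)))/(-25349) = (26009 + (-39 - 160*(-319)))*(-1/25349) = (26009 + (-39 + 51040))*(-1/25349) = (26009 + 51001)*(-1/25349) = 77010*(-1/25349) = -77010/25349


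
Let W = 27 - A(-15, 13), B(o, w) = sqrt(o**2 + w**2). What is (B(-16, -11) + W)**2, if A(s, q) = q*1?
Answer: (14 + sqrt(377))**2 ≈ 1116.7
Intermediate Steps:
A(s, q) = q
W = 14 (W = 27 - 1*13 = 27 - 13 = 14)
(B(-16, -11) + W)**2 = (sqrt((-16)**2 + (-11)**2) + 14)**2 = (sqrt(256 + 121) + 14)**2 = (sqrt(377) + 14)**2 = (14 + sqrt(377))**2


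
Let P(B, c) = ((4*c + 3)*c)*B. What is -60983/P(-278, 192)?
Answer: 60983/41152896 ≈ 0.0014819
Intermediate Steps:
P(B, c) = B*c*(3 + 4*c) (P(B, c) = ((3 + 4*c)*c)*B = (c*(3 + 4*c))*B = B*c*(3 + 4*c))
-60983/P(-278, 192) = -60983*(-1/(53376*(3 + 4*192))) = -60983*(-1/(53376*(3 + 768))) = -60983/((-278*192*771)) = -60983/(-41152896) = -60983*(-1/41152896) = 60983/41152896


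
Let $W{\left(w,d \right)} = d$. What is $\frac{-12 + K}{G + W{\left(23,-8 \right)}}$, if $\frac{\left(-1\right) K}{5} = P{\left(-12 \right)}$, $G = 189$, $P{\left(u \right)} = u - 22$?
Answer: $\frac{158}{181} \approx 0.87293$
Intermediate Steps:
$P{\left(u \right)} = -22 + u$
$K = 170$ ($K = - 5 \left(-22 - 12\right) = \left(-5\right) \left(-34\right) = 170$)
$\frac{-12 + K}{G + W{\left(23,-8 \right)}} = \frac{-12 + 170}{189 - 8} = \frac{158}{181}$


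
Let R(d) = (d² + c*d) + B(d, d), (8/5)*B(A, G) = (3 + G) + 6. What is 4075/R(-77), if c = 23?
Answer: 8150/8231 ≈ 0.99016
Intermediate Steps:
B(A, G) = 45/8 + 5*G/8 (B(A, G) = 5*((3 + G) + 6)/8 = 5*(9 + G)/8 = 45/8 + 5*G/8)
R(d) = 45/8 + d² + 189*d/8 (R(d) = (d² + 23*d) + (45/8 + 5*d/8) = 45/8 + d² + 189*d/8)
4075/R(-77) = 4075/(45/8 + (-77)² + (189/8)*(-77)) = 4075/(45/8 + 5929 - 14553/8) = 4075/(8231/2) = 4075*(2/8231) = 8150/8231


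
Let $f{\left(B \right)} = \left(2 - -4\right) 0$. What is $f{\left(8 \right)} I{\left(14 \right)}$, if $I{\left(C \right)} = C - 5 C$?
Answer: $0$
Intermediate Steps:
$f{\left(B \right)} = 0$ ($f{\left(B \right)} = \left(2 + 4\right) 0 = 6 \cdot 0 = 0$)
$I{\left(C \right)} = - 4 C$
$f{\left(8 \right)} I{\left(14 \right)} = 0 \left(\left(-4\right) 14\right) = 0 \left(-56\right) = 0$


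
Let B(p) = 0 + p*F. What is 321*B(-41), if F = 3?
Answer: -39483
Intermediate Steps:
B(p) = 3*p (B(p) = 0 + p*3 = 0 + 3*p = 3*p)
321*B(-41) = 321*(3*(-41)) = 321*(-123) = -39483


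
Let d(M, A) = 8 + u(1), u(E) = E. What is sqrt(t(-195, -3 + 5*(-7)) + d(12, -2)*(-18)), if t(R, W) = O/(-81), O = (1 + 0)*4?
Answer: I*sqrt(13126)/9 ≈ 12.73*I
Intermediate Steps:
O = 4 (O = 1*4 = 4)
d(M, A) = 9 (d(M, A) = 8 + 1 = 9)
t(R, W) = -4/81 (t(R, W) = 4/(-81) = 4*(-1/81) = -4/81)
sqrt(t(-195, -3 + 5*(-7)) + d(12, -2)*(-18)) = sqrt(-4/81 + 9*(-18)) = sqrt(-4/81 - 162) = sqrt(-13126/81) = I*sqrt(13126)/9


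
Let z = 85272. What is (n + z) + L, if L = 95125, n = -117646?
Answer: 62751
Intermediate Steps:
(n + z) + L = (-117646 + 85272) + 95125 = -32374 + 95125 = 62751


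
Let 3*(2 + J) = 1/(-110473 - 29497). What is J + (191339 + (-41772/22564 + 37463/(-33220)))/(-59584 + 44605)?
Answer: -116088830563799219/7857845886608652 ≈ -14.774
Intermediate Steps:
J = -839821/419910 (J = -2 + 1/(3*(-110473 - 29497)) = -2 + (⅓)/(-139970) = -2 + (⅓)*(-1/139970) = -2 - 1/419910 = -839821/419910 ≈ -2.0000)
J + (191339 + (-41772/22564 + 37463/(-33220)))/(-59584 + 44605) = -839821/419910 + (191339 + (-41772/22564 + 37463/(-33220)))/(-59584 + 44605) = -839821/419910 + (191339 + (-41772*1/22564 + 37463*(-1/33220)))/(-14979) = -839821/419910 + (191339 + (-10443/5641 - 37463/33220))*(-1/14979) = -839821/419910 + (191339 - 558245243/187394020)*(-1/14979) = -839821/419910 + (35855226147537/187394020)*(-1/14979) = -839821/419910 - 11951742049179/935658341860 = -116088830563799219/7857845886608652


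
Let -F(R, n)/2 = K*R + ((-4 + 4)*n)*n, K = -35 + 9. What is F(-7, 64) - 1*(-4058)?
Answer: 3694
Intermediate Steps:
K = -26
F(R, n) = 52*R (F(R, n) = -2*(-26*R + ((-4 + 4)*n)*n) = -2*(-26*R + (0*n)*n) = -2*(-26*R + 0*n) = -2*(-26*R + 0) = -(-52)*R = 52*R)
F(-7, 64) - 1*(-4058) = 52*(-7) - 1*(-4058) = -364 + 4058 = 3694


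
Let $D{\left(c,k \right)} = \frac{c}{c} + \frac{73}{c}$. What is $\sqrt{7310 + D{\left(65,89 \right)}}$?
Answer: $\frac{22 \sqrt{63830}}{65} \approx 85.511$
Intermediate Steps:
$D{\left(c,k \right)} = 1 + \frac{73}{c}$
$\sqrt{7310 + D{\left(65,89 \right)}} = \sqrt{7310 + \frac{73 + 65}{65}} = \sqrt{7310 + \frac{1}{65} \cdot 138} = \sqrt{7310 + \frac{138}{65}} = \sqrt{\frac{475288}{65}} = \frac{22 \sqrt{63830}}{65}$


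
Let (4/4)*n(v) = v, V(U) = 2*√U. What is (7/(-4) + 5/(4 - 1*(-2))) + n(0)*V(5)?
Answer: -11/12 ≈ -0.91667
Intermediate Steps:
n(v) = v
(7/(-4) + 5/(4 - 1*(-2))) + n(0)*V(5) = (7/(-4) + 5/(4 - 1*(-2))) + 0*(2*√5) = (7*(-¼) + 5/(4 + 2)) + 0 = (-7/4 + 5/6) + 0 = (-7/4 + 5*(⅙)) + 0 = (-7/4 + ⅚) + 0 = -11/12 + 0 = -11/12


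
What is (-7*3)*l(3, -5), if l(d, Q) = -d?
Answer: 63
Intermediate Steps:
(-7*3)*l(3, -5) = (-7*3)*(-1*3) = -21*(-3) = 63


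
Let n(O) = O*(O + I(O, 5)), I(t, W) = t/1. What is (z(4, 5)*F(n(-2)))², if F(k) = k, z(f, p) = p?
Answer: 1600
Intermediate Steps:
I(t, W) = t (I(t, W) = t*1 = t)
n(O) = 2*O² (n(O) = O*(O + O) = O*(2*O) = 2*O²)
(z(4, 5)*F(n(-2)))² = (5*(2*(-2)²))² = (5*(2*4))² = (5*8)² = 40² = 1600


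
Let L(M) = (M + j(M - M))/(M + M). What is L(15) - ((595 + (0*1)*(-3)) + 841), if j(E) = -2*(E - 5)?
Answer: -8611/6 ≈ -1435.2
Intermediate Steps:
j(E) = 10 - 2*E (j(E) = -2*(-5 + E) = 10 - 2*E)
L(M) = (10 + M)/(2*M) (L(M) = (M + (10 - 2*(M - M)))/(M + M) = (M + (10 - 2*0))/((2*M)) = (M + (10 + 0))*(1/(2*M)) = (M + 10)*(1/(2*M)) = (10 + M)*(1/(2*M)) = (10 + M)/(2*M))
L(15) - ((595 + (0*1)*(-3)) + 841) = (½)*(10 + 15)/15 - ((595 + (0*1)*(-3)) + 841) = (½)*(1/15)*25 - ((595 + 0*(-3)) + 841) = ⅚ - ((595 + 0) + 841) = ⅚ - (595 + 841) = ⅚ - 1*1436 = ⅚ - 1436 = -8611/6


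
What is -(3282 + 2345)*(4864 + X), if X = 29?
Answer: -27532911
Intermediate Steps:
-(3282 + 2345)*(4864 + X) = -(3282 + 2345)*(4864 + 29) = -5627*4893 = -1*27532911 = -27532911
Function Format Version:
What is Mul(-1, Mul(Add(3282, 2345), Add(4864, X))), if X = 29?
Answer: -27532911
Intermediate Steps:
Mul(-1, Mul(Add(3282, 2345), Add(4864, X))) = Mul(-1, Mul(Add(3282, 2345), Add(4864, 29))) = Mul(-1, Mul(5627, 4893)) = Mul(-1, 27532911) = -27532911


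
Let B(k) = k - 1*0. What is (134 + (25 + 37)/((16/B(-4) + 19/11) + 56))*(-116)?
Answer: -9265616/591 ≈ -15678.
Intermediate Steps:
B(k) = k (B(k) = k + 0 = k)
(134 + (25 + 37)/((16/B(-4) + 19/11) + 56))*(-116) = (134 + (25 + 37)/((16/(-4) + 19/11) + 56))*(-116) = (134 + 62/((16*(-1/4) + 19*(1/11)) + 56))*(-116) = (134 + 62/((-4 + 19/11) + 56))*(-116) = (134 + 62/(-25/11 + 56))*(-116) = (134 + 62/(591/11))*(-116) = (134 + 62*(11/591))*(-116) = (134 + 682/591)*(-116) = (79876/591)*(-116) = -9265616/591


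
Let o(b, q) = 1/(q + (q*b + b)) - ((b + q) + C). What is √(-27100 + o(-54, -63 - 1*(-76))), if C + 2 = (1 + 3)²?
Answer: 2*I*√3736405830/743 ≈ 164.54*I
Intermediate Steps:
C = 14 (C = -2 + (1 + 3)² = -2 + 4² = -2 + 16 = 14)
o(b, q) = -14 + 1/(b + q + b*q) - b - q (o(b, q) = 1/(q + (q*b + b)) - ((b + q) + 14) = 1/(q + (b*q + b)) - (14 + b + q) = 1/(q + (b + b*q)) + (-14 - b - q) = 1/(b + q + b*q) + (-14 - b - q) = -14 + 1/(b + q + b*q) - b - q)
√(-27100 + o(-54, -63 - 1*(-76))) = √(-27100 + (1 - 1*(-54)² - (-63 - 1*(-76))² - 14*(-54) - 14*(-63 - 1*(-76)) - 1*(-54)*(-63 - 1*(-76))² - 1*(-63 - 1*(-76))*(-54)² - 16*(-54)*(-63 - 1*(-76)))/(-54 + (-63 - 1*(-76)) - 54*(-63 - 1*(-76)))) = √(-27100 + (1 - 1*2916 - (-63 + 76)² + 756 - 14*(-63 + 76) - 1*(-54)*(-63 + 76)² - 1*(-63 + 76)*2916 - 16*(-54)*(-63 + 76))/(-54 + (-63 + 76) - 54*(-63 + 76))) = √(-27100 + (1 - 2916 - 1*13² + 756 - 14*13 - 1*(-54)*13² - 1*13*2916 - 16*(-54)*13)/(-54 + 13 - 54*13)) = √(-27100 + (1 - 2916 - 1*169 + 756 - 182 - 1*(-54)*169 - 37908 + 11232)/(-54 + 13 - 702)) = √(-27100 + (1 - 2916 - 169 + 756 - 182 + 9126 - 37908 + 11232)/(-743)) = √(-27100 - 1/743*(-20060)) = √(-27100 + 20060/743) = √(-20115240/743) = 2*I*√3736405830/743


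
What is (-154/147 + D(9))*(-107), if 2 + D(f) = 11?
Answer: -17869/21 ≈ -850.90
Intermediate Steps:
D(f) = 9 (D(f) = -2 + 11 = 9)
(-154/147 + D(9))*(-107) = (-154/147 + 9)*(-107) = (-154*1/147 + 9)*(-107) = (-22/21 + 9)*(-107) = (167/21)*(-107) = -17869/21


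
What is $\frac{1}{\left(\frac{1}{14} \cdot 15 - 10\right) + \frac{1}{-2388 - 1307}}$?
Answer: $- \frac{51730}{461889} \approx -0.112$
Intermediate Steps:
$\frac{1}{\left(\frac{1}{14} \cdot 15 - 10\right) + \frac{1}{-2388 - 1307}} = \frac{1}{\left(\frac{1}{14} \cdot 15 - 10\right) + \frac{1}{-3695}} = \frac{1}{\left(\frac{15}{14} - 10\right) - \frac{1}{3695}} = \frac{1}{- \frac{125}{14} - \frac{1}{3695}} = \frac{1}{- \frac{461889}{51730}} = - \frac{51730}{461889}$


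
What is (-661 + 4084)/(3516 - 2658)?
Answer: 1141/286 ≈ 3.9895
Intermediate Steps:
(-661 + 4084)/(3516 - 2658) = 3423/858 = 3423*(1/858) = 1141/286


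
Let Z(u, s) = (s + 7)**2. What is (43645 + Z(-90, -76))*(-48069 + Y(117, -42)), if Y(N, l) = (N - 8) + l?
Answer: -2323584812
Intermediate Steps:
Y(N, l) = -8 + N + l (Y(N, l) = (-8 + N) + l = -8 + N + l)
Z(u, s) = (7 + s)**2
(43645 + Z(-90, -76))*(-48069 + Y(117, -42)) = (43645 + (7 - 76)**2)*(-48069 + (-8 + 117 - 42)) = (43645 + (-69)**2)*(-48069 + 67) = (43645 + 4761)*(-48002) = 48406*(-48002) = -2323584812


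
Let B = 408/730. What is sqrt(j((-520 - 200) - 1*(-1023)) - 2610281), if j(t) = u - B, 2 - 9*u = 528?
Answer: I*sqrt(3129862922515)/1095 ≈ 1615.7*I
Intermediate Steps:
u = -526/9 (u = 2/9 - 1/9*528 = 2/9 - 176/3 = -526/9 ≈ -58.444)
B = 204/365 (B = 408*(1/730) = 204/365 ≈ 0.55890)
j(t) = -193826/3285 (j(t) = -526/9 - 1*204/365 = -526/9 - 204/365 = -193826/3285)
sqrt(j((-520 - 200) - 1*(-1023)) - 2610281) = sqrt(-193826/3285 - 2610281) = sqrt(-8574966911/3285) = I*sqrt(3129862922515)/1095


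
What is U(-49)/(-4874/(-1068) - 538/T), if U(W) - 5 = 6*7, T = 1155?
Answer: 3220910/280827 ≈ 11.469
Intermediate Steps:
U(W) = 47 (U(W) = 5 + 6*7 = 5 + 42 = 47)
U(-49)/(-4874/(-1068) - 538/T) = 47/(-4874/(-1068) - 538/1155) = 47/(-4874*(-1/1068) - 538*1/1155) = 47/(2437/534 - 538/1155) = 47/(280827/68530) = 47*(68530/280827) = 3220910/280827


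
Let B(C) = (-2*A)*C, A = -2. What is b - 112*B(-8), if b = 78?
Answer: 3662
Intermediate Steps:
B(C) = 4*C (B(C) = (-2*(-2))*C = 4*C)
b - 112*B(-8) = 78 - 448*(-8) = 78 - 112*(-32) = 78 + 3584 = 3662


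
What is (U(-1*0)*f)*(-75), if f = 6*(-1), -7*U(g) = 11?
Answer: -4950/7 ≈ -707.14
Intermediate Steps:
U(g) = -11/7 (U(g) = -⅐*11 = -11/7)
f = -6
(U(-1*0)*f)*(-75) = -11/7*(-6)*(-75) = (66/7)*(-75) = -4950/7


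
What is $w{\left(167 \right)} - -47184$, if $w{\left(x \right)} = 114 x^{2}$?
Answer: $3226530$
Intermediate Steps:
$w{\left(167 \right)} - -47184 = 114 \cdot 167^{2} - -47184 = 114 \cdot 27889 + 47184 = 3179346 + 47184 = 3226530$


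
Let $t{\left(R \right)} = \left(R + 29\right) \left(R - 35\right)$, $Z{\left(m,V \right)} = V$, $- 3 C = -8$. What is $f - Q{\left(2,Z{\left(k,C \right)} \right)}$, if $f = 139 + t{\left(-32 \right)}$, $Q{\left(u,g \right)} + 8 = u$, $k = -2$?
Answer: $346$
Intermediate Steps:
$C = \frac{8}{3}$ ($C = \left(- \frac{1}{3}\right) \left(-8\right) = \frac{8}{3} \approx 2.6667$)
$Q{\left(u,g \right)} = -8 + u$
$t{\left(R \right)} = \left(-35 + R\right) \left(29 + R\right)$ ($t{\left(R \right)} = \left(29 + R\right) \left(-35 + R\right) = \left(-35 + R\right) \left(29 + R\right)$)
$f = 340$ ($f = 139 - \left(823 - 1024\right) = 139 + \left(-1015 + 1024 + 192\right) = 139 + 201 = 340$)
$f - Q{\left(2,Z{\left(k,C \right)} \right)} = 340 - \left(-8 + 2\right) = 340 - -6 = 340 + 6 = 346$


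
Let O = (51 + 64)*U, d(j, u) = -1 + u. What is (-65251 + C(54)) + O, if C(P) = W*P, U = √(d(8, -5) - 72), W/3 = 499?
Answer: 15587 + 115*I*√78 ≈ 15587.0 + 1015.7*I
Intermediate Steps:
W = 1497 (W = 3*499 = 1497)
U = I*√78 (U = √((-1 - 5) - 72) = √(-6 - 72) = √(-78) = I*√78 ≈ 8.8318*I)
C(P) = 1497*P
O = 115*I*√78 (O = (51 + 64)*(I*√78) = 115*(I*√78) = 115*I*√78 ≈ 1015.7*I)
(-65251 + C(54)) + O = (-65251 + 1497*54) + 115*I*√78 = (-65251 + 80838) + 115*I*√78 = 15587 + 115*I*√78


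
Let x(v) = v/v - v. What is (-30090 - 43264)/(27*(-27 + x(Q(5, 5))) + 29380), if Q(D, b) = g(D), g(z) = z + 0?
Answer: -73354/28543 ≈ -2.5699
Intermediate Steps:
g(z) = z
Q(D, b) = D
x(v) = 1 - v
(-30090 - 43264)/(27*(-27 + x(Q(5, 5))) + 29380) = (-30090 - 43264)/(27*(-27 + (1 - 1*5)) + 29380) = -73354/(27*(-27 + (1 - 5)) + 29380) = -73354/(27*(-27 - 4) + 29380) = -73354/(27*(-31) + 29380) = -73354/(-837 + 29380) = -73354/28543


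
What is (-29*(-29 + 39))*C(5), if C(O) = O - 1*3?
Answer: -580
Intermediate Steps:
C(O) = -3 + O (C(O) = O - 3 = -3 + O)
(-29*(-29 + 39))*C(5) = (-29*(-29 + 39))*(-3 + 5) = -29*10*2 = -290*2 = -580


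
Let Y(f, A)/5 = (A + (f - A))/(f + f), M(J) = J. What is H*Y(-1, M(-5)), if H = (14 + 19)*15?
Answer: 2475/2 ≈ 1237.5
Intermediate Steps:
Y(f, A) = 5/2 (Y(f, A) = 5*((A + (f - A))/(f + f)) = 5*(f/((2*f))) = 5*(f*(1/(2*f))) = 5*(1/2) = 5/2)
H = 495 (H = 33*15 = 495)
H*Y(-1, M(-5)) = 495*(5/2) = 2475/2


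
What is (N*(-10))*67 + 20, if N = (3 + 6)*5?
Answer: -30130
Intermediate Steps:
N = 45 (N = 9*5 = 45)
(N*(-10))*67 + 20 = (45*(-10))*67 + 20 = -450*67 + 20 = -30150 + 20 = -30130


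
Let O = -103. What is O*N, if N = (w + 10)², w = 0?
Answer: -10300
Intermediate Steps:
N = 100 (N = (0 + 10)² = 10² = 100)
O*N = -103*100 = -10300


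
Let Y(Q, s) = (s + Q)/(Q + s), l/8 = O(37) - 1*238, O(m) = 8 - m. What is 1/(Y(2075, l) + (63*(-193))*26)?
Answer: -1/316133 ≈ -3.1632e-6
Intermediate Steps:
l = -2136 (l = 8*((8 - 1*37) - 1*238) = 8*((8 - 37) - 238) = 8*(-29 - 238) = 8*(-267) = -2136)
Y(Q, s) = 1 (Y(Q, s) = (Q + s)/(Q + s) = 1)
1/(Y(2075, l) + (63*(-193))*26) = 1/(1 + (63*(-193))*26) = 1/(1 - 12159*26) = 1/(1 - 316134) = 1/(-316133) = -1/316133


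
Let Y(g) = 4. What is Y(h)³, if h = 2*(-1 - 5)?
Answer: 64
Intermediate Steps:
h = -12 (h = 2*(-6) = -12)
Y(h)³ = 4³ = 64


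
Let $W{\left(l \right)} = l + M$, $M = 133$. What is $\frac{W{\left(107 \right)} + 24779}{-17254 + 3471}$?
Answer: $- \frac{25019}{13783} \approx -1.8152$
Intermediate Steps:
$W{\left(l \right)} = 133 + l$ ($W{\left(l \right)} = l + 133 = 133 + l$)
$\frac{W{\left(107 \right)} + 24779}{-17254 + 3471} = \frac{\left(133 + 107\right) + 24779}{-17254 + 3471} = \frac{240 + 24779}{-13783} = 25019 \left(- \frac{1}{13783}\right) = - \frac{25019}{13783}$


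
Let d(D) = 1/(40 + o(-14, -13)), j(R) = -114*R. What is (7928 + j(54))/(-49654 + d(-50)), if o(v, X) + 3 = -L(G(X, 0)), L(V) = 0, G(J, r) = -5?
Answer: -65564/1837197 ≈ -0.035687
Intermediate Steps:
o(v, X) = -3 (o(v, X) = -3 - 1*0 = -3 + 0 = -3)
d(D) = 1/37 (d(D) = 1/(40 - 3) = 1/37)
(7928 + j(54))/(-49654 + d(-50)) = (7928 - 114*54)/(-49654 + 1/37) = (7928 - 6156)/(-1837197/37) = 1772*(-37/1837197) = -65564/1837197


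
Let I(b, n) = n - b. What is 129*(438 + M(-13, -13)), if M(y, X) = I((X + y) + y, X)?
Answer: 59856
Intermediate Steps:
M(y, X) = -2*y (M(y, X) = X - ((X + y) + y) = X - (X + 2*y) = X + (-X - 2*y) = -2*y)
129*(438 + M(-13, -13)) = 129*(438 - 2*(-13)) = 129*(438 + 26) = 129*464 = 59856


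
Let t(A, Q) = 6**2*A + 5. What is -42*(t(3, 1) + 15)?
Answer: -5376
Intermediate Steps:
t(A, Q) = 5 + 36*A (t(A, Q) = 36*A + 5 = 5 + 36*A)
-42*(t(3, 1) + 15) = -42*((5 + 36*3) + 15) = -42*((5 + 108) + 15) = -42*(113 + 15) = -42*128 = -5376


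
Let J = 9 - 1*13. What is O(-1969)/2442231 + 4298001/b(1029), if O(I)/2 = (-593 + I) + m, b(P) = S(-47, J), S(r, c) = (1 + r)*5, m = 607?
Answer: -10496712179531/561713130 ≈ -18687.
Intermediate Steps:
J = -4 (J = 9 - 13 = -4)
S(r, c) = 5 + 5*r
b(P) = -230 (b(P) = 5 + 5*(-47) = 5 - 235 = -230)
O(I) = 28 + 2*I (O(I) = 2*((-593 + I) + 607) = 2*(14 + I) = 28 + 2*I)
O(-1969)/2442231 + 4298001/b(1029) = (28 + 2*(-1969))/2442231 + 4298001/(-230) = (28 - 3938)*(1/2442231) + 4298001*(-1/230) = -3910*1/2442231 - 4298001/230 = -3910/2442231 - 4298001/230 = -10496712179531/561713130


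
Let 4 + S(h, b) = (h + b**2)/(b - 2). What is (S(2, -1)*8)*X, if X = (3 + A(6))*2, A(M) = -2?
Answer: -80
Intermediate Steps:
S(h, b) = -4 + (h + b**2)/(-2 + b) (S(h, b) = -4 + (h + b**2)/(b - 2) = -4 + (h + b**2)/(-2 + b))
X = 2 (X = (3 - 2)*2 = 1*2 = 2)
(S(2, -1)*8)*X = (((8 + 2 + (-1)**2 - 4*(-1))/(-2 - 1))*8)*2 = (((8 + 2 + 1 + 4)/(-3))*8)*2 = (-1/3*15*8)*2 = -5*8*2 = -40*2 = -80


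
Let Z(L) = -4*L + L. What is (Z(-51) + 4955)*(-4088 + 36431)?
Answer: 165208044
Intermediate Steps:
Z(L) = -3*L
(Z(-51) + 4955)*(-4088 + 36431) = (-3*(-51) + 4955)*(-4088 + 36431) = (153 + 4955)*32343 = 5108*32343 = 165208044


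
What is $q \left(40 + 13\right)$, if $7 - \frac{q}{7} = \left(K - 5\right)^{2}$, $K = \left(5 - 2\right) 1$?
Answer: $1113$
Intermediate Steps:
$K = 3$ ($K = 3 \cdot 1 = 3$)
$q = 21$ ($q = 49 - 7 \left(3 - 5\right)^{2} = 49 - 7 \left(-2\right)^{2} = 49 - 28 = 21$)
$q \left(40 + 13\right) = 21 \left(40 + 13\right) = 21 \cdot 53 = 1113$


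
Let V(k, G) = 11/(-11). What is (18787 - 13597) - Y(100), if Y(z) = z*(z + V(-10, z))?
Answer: -4710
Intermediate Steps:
V(k, G) = -1 (V(k, G) = 11*(-1/11) = -1)
Y(z) = z*(-1 + z) (Y(z) = z*(z - 1) = z*(-1 + z))
(18787 - 13597) - Y(100) = (18787 - 13597) - 100*(-1 + 100) = 5190 - 100*99 = 5190 - 1*9900 = 5190 - 9900 = -4710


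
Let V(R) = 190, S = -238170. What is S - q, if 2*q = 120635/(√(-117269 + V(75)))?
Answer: -238170 + 120635*I*√117079/234158 ≈ -2.3817e+5 + 176.28*I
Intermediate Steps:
q = -120635*I*√117079/234158 (q = (120635/(√(-117269 + 190)))/2 = (120635/(√(-117079)))/2 = (120635/((I*√117079)))/2 = (120635*(-I*√117079/117079))/2 = (-120635*I*√117079/117079)/2 = -120635*I*√117079/234158 ≈ -176.28*I)
S - q = -238170 - (-120635)*I*√117079/234158 = -238170 + 120635*I*√117079/234158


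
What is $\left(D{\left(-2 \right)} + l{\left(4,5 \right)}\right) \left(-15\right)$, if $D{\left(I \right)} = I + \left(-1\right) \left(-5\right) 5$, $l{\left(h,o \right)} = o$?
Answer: $-420$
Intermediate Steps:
$D{\left(I \right)} = 25 + I$ ($D{\left(I \right)} = I + 5 \cdot 5 = I + 25 = 25 + I$)
$\left(D{\left(-2 \right)} + l{\left(4,5 \right)}\right) \left(-15\right) = \left(\left(25 - 2\right) + 5\right) \left(-15\right) = \left(23 + 5\right) \left(-15\right) = 28 \left(-15\right) = -420$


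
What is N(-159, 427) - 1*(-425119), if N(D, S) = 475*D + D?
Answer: 349435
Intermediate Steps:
N(D, S) = 476*D
N(-159, 427) - 1*(-425119) = 476*(-159) - 1*(-425119) = -75684 + 425119 = 349435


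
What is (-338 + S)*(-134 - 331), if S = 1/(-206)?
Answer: 32377485/206 ≈ 1.5717e+5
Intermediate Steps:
S = -1/206 ≈ -0.0048544
(-338 + S)*(-134 - 331) = (-338 - 1/206)*(-134 - 331) = -69629/206*(-465) = 32377485/206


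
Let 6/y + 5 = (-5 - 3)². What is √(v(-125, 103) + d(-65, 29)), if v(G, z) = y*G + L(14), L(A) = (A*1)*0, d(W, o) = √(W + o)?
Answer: √(-44250 + 20886*I)/59 ≈ 0.82002 + 3.6585*I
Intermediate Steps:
L(A) = 0 (L(A) = A*0 = 0)
y = 6/59 (y = 6/(-5 + (-5 - 3)²) = 6/(-5 + (-8)²) = 6/(-5 + 64) = 6/59 ≈ 0.10169)
v(G, z) = 6*G/59 (v(G, z) = 6*G/59 + 0 = 6*G/59)
√(v(-125, 103) + d(-65, 29)) = √((6/59)*(-125) + √(-65 + 29)) = √(-750/59 + √(-36)) = √(-750/59 + 6*I)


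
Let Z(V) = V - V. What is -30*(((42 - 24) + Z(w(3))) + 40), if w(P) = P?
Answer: -1740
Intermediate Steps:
Z(V) = 0
-30*(((42 - 24) + Z(w(3))) + 40) = -30*(((42 - 24) + 0) + 40) = -30*((18 + 0) + 40) = -30*(18 + 40) = -30*58 = -1740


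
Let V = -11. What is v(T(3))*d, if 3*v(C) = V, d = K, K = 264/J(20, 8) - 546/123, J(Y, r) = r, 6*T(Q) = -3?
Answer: -12881/123 ≈ -104.72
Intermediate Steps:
T(Q) = -½ (T(Q) = (⅙)*(-3) = -½)
K = 1171/41 (K = 264/8 - 546/123 = 264*(⅛) - 546*1/123 = 33 - 182/41 = 1171/41 ≈ 28.561)
d = 1171/41 ≈ 28.561
v(C) = -11/3 (v(C) = (⅓)*(-11) = -11/3)
v(T(3))*d = -11/3*1171/41 = -12881/123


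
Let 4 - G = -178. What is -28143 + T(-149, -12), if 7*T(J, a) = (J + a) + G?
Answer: -28140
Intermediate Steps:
G = 182 (G = 4 - 1*(-178) = 4 + 178 = 182)
T(J, a) = 26 + J/7 + a/7 (T(J, a) = ((J + a) + 182)/7 = (182 + J + a)/7 = 26 + J/7 + a/7)
-28143 + T(-149, -12) = -28143 + (26 + (⅐)*(-149) + (⅐)*(-12)) = -28143 + (26 - 149/7 - 12/7) = -28143 + 3 = -28140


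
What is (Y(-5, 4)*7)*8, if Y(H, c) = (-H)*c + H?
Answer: 840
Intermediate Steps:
Y(H, c) = H - H*c (Y(H, c) = -H*c + H = H - H*c)
(Y(-5, 4)*7)*8 = (-5*(1 - 1*4)*7)*8 = (-5*(1 - 4)*7)*8 = (-5*(-3)*7)*8 = (15*7)*8 = 105*8 = 840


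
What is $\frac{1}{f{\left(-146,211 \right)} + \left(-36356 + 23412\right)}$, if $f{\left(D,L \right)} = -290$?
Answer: $- \frac{1}{13234} \approx -7.5563 \cdot 10^{-5}$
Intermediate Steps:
$\frac{1}{f{\left(-146,211 \right)} + \left(-36356 + 23412\right)} = \frac{1}{-290 + \left(-36356 + 23412\right)} = \frac{1}{-290 - 12944} = \frac{1}{-13234} = - \frac{1}{13234}$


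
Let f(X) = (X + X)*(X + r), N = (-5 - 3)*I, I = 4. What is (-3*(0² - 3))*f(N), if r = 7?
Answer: 14400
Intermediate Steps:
N = -32 (N = (-5 - 3)*4 = -8*4 = -32)
f(X) = 2*X*(7 + X) (f(X) = (X + X)*(X + 7) = (2*X)*(7 + X) = 2*X*(7 + X))
(-3*(0² - 3))*f(N) = (-3*(0² - 3))*(2*(-32)*(7 - 32)) = (-3*(0 - 3))*(2*(-32)*(-25)) = -3*(-3)*1600 = 9*1600 = 14400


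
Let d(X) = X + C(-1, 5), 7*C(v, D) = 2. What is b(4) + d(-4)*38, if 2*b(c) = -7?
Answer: -2025/14 ≈ -144.64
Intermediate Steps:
C(v, D) = 2/7 (C(v, D) = (⅐)*2 = 2/7)
b(c) = -7/2 (b(c) = (½)*(-7) = -7/2)
d(X) = 2/7 + X (d(X) = X + 2/7 = 2/7 + X)
b(4) + d(-4)*38 = -7/2 + (2/7 - 4)*38 = -7/2 - 26/7*38 = -7/2 - 988/7 = -2025/14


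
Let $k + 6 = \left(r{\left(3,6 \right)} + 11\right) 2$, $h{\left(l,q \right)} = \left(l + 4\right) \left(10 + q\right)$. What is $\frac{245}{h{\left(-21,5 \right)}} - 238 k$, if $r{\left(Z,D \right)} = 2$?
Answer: $- \frac{242809}{51} \approx -4761.0$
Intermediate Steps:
$h{\left(l,q \right)} = \left(4 + l\right) \left(10 + q\right)$
$k = 20$ ($k = -6 + \left(2 + 11\right) 2 = -6 + 13 \cdot 2 = -6 + 26 = 20$)
$\frac{245}{h{\left(-21,5 \right)}} - 238 k = \frac{245}{40 + 4 \cdot 5 + 10 \left(-21\right) - 105} - 4760 = \frac{245}{40 + 20 - 210 - 105} - 4760 = \frac{245}{-255} - 4760 = 245 \left(- \frac{1}{255}\right) - 4760 = - \frac{49}{51} - 4760 = - \frac{242809}{51}$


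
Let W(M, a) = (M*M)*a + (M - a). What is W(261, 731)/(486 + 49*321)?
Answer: 49795981/16215 ≈ 3071.0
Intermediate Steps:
W(M, a) = M - a + a*M**2 (W(M, a) = M**2*a + (M - a) = a*M**2 + (M - a) = M - a + a*M**2)
W(261, 731)/(486 + 49*321) = (261 - 1*731 + 731*261**2)/(486 + 49*321) = (261 - 731 + 731*68121)/(486 + 15729) = (261 - 731 + 49796451)/16215 = 49795981*(1/16215) = 49795981/16215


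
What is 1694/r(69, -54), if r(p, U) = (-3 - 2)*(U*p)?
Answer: 847/9315 ≈ 0.090929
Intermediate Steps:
r(p, U) = -5*U*p
1694/r(69, -54) = 1694/((-5*(-54)*69)) = 1694/18630 = 1694*(1/18630) = 847/9315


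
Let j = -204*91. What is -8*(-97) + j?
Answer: -17788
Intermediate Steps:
j = -18564
-8*(-97) + j = -8*(-97) - 18564 = 776 - 18564 = -17788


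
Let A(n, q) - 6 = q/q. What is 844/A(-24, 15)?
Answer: 844/7 ≈ 120.57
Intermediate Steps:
A(n, q) = 7 (A(n, q) = 6 + q/q = 6 + 1 = 7)
844/A(-24, 15) = 844/7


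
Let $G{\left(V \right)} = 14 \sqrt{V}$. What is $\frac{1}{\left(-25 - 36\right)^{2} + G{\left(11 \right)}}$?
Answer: $\frac{3721}{13843685} - \frac{14 \sqrt{11}}{13843685} \approx 0.00026543$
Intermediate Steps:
$\frac{1}{\left(-25 - 36\right)^{2} + G{\left(11 \right)}} = \frac{1}{\left(-25 - 36\right)^{2} + 14 \sqrt{11}} = \frac{1}{\left(-61\right)^{2} + 14 \sqrt{11}} = \frac{1}{3721 + 14 \sqrt{11}}$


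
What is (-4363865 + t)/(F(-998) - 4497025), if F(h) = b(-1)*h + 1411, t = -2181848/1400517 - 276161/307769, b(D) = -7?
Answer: 940491367788093497/967379493204815922 ≈ 0.97221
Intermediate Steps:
t = -1058273352349/431035716573 (t = -2181848*1/1400517 - 276161*1/307769 = -2181848/1400517 - 276161/307769 = -1058273352349/431035716573 ≈ -2.4552)
F(h) = 1411 - 7*h (F(h) = -7*h + 1411 = 1411 - 7*h)
(-4363865 + t)/(F(-998) - 4497025) = (-4363865 - 1058273352349/431035716573)/((1411 - 7*(-998)) - 4497025) = -1880982735576186994/(431035716573*((1411 + 6986) - 4497025)) = -1880982735576186994/(431035716573*(8397 - 4497025)) = -1880982735576186994/431035716573/(-4488628) = -1880982735576186994/431035716573*(-1/4488628) = 940491367788093497/967379493204815922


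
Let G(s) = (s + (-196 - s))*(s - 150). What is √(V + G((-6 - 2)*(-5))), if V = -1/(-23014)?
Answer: √11419128888774/23014 ≈ 146.83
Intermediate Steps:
G(s) = 29400 - 196*s (G(s) = -196*(-150 + s) = 29400 - 196*s)
V = 1/23014 (V = -1*(-1/23014) = 1/23014 ≈ 4.3452e-5)
√(V + G((-6 - 2)*(-5))) = √(1/23014 + (29400 - 196*(-6 - 2)*(-5))) = √(1/23014 + (29400 - (-1568)*(-5))) = √(1/23014 + (29400 - 196*40)) = √(1/23014 + (29400 - 7840)) = √(1/23014 + 21560) = √(496181841/23014) = √11419128888774/23014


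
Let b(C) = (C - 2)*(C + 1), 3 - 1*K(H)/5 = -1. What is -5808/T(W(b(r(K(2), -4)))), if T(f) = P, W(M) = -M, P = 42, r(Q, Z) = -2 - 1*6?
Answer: -968/7 ≈ -138.29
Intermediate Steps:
K(H) = 20 (K(H) = 15 - 5*(-1) = 15 + 5 = 20)
r(Q, Z) = -8 (r(Q, Z) = -2 - 6 = -8)
b(C) = (1 + C)*(-2 + C) (b(C) = (-2 + C)*(1 + C) = (1 + C)*(-2 + C))
T(f) = 42
-5808/T(W(b(r(K(2), -4)))) = -5808/42 = -5808*1/42 = -968/7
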